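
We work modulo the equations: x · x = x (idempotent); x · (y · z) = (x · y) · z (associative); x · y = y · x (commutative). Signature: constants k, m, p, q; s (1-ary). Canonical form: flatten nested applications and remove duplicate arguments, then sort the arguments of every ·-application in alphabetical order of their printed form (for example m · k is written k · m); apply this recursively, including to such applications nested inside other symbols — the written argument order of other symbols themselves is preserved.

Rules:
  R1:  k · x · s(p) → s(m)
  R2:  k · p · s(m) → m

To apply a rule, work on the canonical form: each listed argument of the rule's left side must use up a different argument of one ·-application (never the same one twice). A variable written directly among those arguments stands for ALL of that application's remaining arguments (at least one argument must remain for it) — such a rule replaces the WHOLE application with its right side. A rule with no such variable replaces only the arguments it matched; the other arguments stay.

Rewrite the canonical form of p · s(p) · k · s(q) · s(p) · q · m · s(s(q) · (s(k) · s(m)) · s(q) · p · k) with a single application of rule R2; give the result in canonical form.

Answer: k · m · p · q · s(m · s(k) · s(q)) · s(p) · s(q)

Derivation:
Canonical form:  k · m · p · q · s(k · p · s(k) · s(m) · s(q)) · s(p) · s(q)
Apply R2:  consuming k, p, s(m)
Giving:  k · m · p · q · s(m · s(k) · s(q)) · s(p) · s(q)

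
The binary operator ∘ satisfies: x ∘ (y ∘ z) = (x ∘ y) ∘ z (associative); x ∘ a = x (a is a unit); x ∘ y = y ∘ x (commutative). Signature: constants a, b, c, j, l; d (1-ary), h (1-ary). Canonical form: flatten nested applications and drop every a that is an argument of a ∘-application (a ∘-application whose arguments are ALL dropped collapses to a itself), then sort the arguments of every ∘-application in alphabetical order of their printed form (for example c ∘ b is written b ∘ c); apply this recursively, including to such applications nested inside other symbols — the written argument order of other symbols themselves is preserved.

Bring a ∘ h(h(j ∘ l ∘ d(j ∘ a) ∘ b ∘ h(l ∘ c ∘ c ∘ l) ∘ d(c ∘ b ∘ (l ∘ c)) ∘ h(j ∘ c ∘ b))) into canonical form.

Answer: h(h(b ∘ d(b ∘ c ∘ c ∘ l) ∘ d(j) ∘ h(b ∘ c ∘ j) ∘ h(c ∘ c ∘ l ∘ l) ∘ j ∘ l))

Derivation:
Canonicalize subterm:  h(h(j ∘ l ∘ d(j ∘ a) ∘ b ∘ h(l ∘ c ∘ c ∘ l) ∘ d(c ∘ b ∘ (l ∘ c)) ∘ h(j ∘ c ∘ b)))  →  h(h(b ∘ d(b ∘ c ∘ c ∘ l) ∘ d(j) ∘ h(b ∘ c ∘ j) ∘ h(c ∘ c ∘ l ∘ l) ∘ j ∘ l))
Units out:  drop a
Sort:  h(h(b ∘ d(b ∘ c ∘ c ∘ l) ∘ d(j) ∘ h(b ∘ c ∘ j) ∘ h(c ∘ c ∘ l ∘ l) ∘ j ∘ l))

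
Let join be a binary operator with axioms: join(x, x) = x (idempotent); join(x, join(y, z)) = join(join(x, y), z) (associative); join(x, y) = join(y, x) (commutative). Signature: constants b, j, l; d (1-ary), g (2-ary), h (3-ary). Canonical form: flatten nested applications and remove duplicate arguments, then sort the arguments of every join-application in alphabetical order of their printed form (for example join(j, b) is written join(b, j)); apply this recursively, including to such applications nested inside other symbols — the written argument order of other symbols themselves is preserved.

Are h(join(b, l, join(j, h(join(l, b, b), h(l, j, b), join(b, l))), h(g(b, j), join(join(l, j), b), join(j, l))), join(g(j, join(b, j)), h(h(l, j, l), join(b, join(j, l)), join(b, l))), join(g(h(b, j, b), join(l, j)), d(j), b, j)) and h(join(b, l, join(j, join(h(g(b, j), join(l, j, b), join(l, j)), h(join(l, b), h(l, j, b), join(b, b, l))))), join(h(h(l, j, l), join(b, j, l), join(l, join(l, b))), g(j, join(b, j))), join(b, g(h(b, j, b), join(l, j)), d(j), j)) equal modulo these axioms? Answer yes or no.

Answer: yes — both canonical forms are h(join(b, h(g(b, j), join(b, j, l), join(j, l)), h(join(b, l), h(l, j, b), join(b, l)), j, l), join(g(j, join(b, j)), h(h(l, j, l), join(b, j, l), join(b, l))), join(b, d(j), g(h(b, j, b), join(j, l)), j))

Derivation:
Left:  h(join(b, l, join(j, h(join(l, b, b), h(l, j, b), join(b, l))), h(g(b, j), join(join(l, j), b), join(j, l))), join(g(j, join(b, j)), h(h(l, j, l), join(b, join(j, l)), join(b, l))), join(g(h(b, j, b), join(l, j)), d(j), b, j))
  Descend into:  join(b, l, join(j, h(join(l, b, b), h(l, j, b), join(b, l))), h(g(b, j), join(join(l, j), b), join(j, l)))
  Un-nest:  join(b, l, j, h(join(l, b, b), h(l, j, b), join(b, l)), h(g(b, j), join(join(l, j), b), join(j, l)))
  Canonicalize subterm:  h(join(l, b, b), h(l, j, b), join(b, l))  →  h(join(b, l), h(l, j, b), join(b, l))
  Simplify inside:  h(g(b, j), join(join(l, j), b), join(j, l))  →  h(g(b, j), join(b, j, l), join(j, l))
  Sort:  join(b, h(g(b, j), join(b, j, l), join(j, l)), h(join(b, l), h(l, j, b), join(b, l)), j, l)
  Put back:  h(join(b, h(g(b, j), join(b, j, l), join(j, l)), h(join(b, l), h(l, j, b), join(b, l)), j, l), join(g(j, join(b, j)), h(h(l, j, l), join(b, j, l), join(b, l))), join(b, d(j), g(h(b, j, b), join(j, l)), j))
Right:  h(join(b, l, join(j, join(h(g(b, j), join(l, j, b), join(l, j)), h(join(l, b), h(l, j, b), join(b, b, l))))), join(h(h(l, j, l), join(b, j, l), join(l, join(l, b))), g(j, join(b, j))), join(b, g(h(b, j, b), join(l, j)), d(j), j))
  Work inside:  join(b, l, join(j, join(h(g(b, j), join(l, j, b), join(l, j)), h(join(l, b), h(l, j, b), join(b, b, l)))))
  Un-nest:  join(b, l, j, h(g(b, j), join(l, j, b), join(l, j)), h(join(l, b), h(l, j, b), join(b, b, l)))
  Simplify inside:  h(g(b, j), join(l, j, b), join(l, j))  →  h(g(b, j), join(b, j, l), join(j, l))
  Inside:  h(join(l, b), h(l, j, b), join(b, b, l))  →  h(join(b, l), h(l, j, b), join(b, l))
  Order the arguments:  join(b, h(g(b, j), join(b, j, l), join(j, l)), h(join(b, l), h(l, j, b), join(b, l)), j, l)
  Reassemble:  h(join(b, h(g(b, j), join(b, j, l), join(j, l)), h(join(b, l), h(l, j, b), join(b, l)), j, l), join(g(j, join(b, j)), h(h(l, j, l), join(b, j, l), join(b, l))), join(b, d(j), g(h(b, j, b), join(j, l)), j))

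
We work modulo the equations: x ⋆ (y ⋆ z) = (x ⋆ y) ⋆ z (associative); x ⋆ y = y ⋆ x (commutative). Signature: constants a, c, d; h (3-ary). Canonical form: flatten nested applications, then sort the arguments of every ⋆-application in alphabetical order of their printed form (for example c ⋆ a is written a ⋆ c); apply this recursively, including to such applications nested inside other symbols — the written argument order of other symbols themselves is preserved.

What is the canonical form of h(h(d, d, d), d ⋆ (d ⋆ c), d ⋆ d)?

Answer: h(h(d, d, d), c ⋆ d ⋆ d, d ⋆ d)

Derivation:
Focus inside:  d ⋆ (d ⋆ c)
Merge nested applications:  d ⋆ d ⋆ c
Sort arguments:  c ⋆ d ⋆ d
Rebuild:  h(h(d, d, d), c ⋆ d ⋆ d, d ⋆ d)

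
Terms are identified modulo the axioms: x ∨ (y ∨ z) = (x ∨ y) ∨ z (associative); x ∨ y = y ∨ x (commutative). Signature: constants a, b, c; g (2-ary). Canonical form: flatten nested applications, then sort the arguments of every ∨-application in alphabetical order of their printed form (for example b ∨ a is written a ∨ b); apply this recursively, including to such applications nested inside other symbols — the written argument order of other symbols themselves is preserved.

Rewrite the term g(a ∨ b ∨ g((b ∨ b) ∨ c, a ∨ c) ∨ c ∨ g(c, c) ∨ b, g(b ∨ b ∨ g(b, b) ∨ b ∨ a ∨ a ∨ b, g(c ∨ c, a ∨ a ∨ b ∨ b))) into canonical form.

Work inside:  a ∨ b ∨ g((b ∨ b) ∨ c, a ∨ c) ∨ c ∨ g(c, c) ∨ b
Canonicalize subterm:  g((b ∨ b) ∨ c, a ∨ c)  →  g(b ∨ b ∨ c, a ∨ c)
Sort:  a ∨ b ∨ b ∨ c ∨ g(b ∨ b ∨ c, a ∨ c) ∨ g(c, c)
Rebuild:  g(a ∨ b ∨ b ∨ c ∨ g(b ∨ b ∨ c, a ∨ c) ∨ g(c, c), g(a ∨ a ∨ b ∨ b ∨ b ∨ b ∨ g(b, b), g(c ∨ c, a ∨ a ∨ b ∨ b)))

Answer: g(a ∨ b ∨ b ∨ c ∨ g(b ∨ b ∨ c, a ∨ c) ∨ g(c, c), g(a ∨ a ∨ b ∨ b ∨ b ∨ b ∨ g(b, b), g(c ∨ c, a ∨ a ∨ b ∨ b)))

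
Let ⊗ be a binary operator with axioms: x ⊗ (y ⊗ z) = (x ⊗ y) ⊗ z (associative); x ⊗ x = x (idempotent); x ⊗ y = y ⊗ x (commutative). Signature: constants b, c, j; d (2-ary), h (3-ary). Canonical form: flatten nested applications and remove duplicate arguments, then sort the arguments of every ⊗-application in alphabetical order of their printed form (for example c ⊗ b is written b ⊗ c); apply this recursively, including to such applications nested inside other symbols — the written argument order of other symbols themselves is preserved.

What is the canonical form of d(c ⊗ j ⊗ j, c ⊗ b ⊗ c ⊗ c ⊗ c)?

Answer: d(c ⊗ j, b ⊗ c)

Derivation:
Focus inside:  c ⊗ b ⊗ c ⊗ c ⊗ c
Drop duplicates:  drop duplicate c, c, c
Sort arguments:  b ⊗ c
Put back:  d(c ⊗ j, b ⊗ c)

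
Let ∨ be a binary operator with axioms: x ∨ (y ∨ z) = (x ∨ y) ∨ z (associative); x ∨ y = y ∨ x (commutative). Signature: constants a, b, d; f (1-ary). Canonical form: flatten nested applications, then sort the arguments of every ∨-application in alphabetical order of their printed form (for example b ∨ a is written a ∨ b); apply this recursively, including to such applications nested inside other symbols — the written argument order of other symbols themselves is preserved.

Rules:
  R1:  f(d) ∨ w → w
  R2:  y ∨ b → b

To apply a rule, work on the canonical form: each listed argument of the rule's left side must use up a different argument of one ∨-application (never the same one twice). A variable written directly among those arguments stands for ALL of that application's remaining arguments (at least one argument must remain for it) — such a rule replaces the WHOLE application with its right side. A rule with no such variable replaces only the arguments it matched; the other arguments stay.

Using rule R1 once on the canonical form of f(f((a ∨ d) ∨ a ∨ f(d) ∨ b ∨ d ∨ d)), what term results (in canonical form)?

Canonical form:  f(f(a ∨ a ∨ b ∨ d ∨ d ∨ d ∨ f(d)))
Apply R1:  consuming f(d);  w := a ∨ a ∨ b ∨ d ∨ d ∨ d
The extension variable absorbs all remaining arguments, so the whole application is rewritten.
Giving:  f(f(a ∨ a ∨ b ∨ d ∨ d ∨ d))

Answer: f(f(a ∨ a ∨ b ∨ d ∨ d ∨ d))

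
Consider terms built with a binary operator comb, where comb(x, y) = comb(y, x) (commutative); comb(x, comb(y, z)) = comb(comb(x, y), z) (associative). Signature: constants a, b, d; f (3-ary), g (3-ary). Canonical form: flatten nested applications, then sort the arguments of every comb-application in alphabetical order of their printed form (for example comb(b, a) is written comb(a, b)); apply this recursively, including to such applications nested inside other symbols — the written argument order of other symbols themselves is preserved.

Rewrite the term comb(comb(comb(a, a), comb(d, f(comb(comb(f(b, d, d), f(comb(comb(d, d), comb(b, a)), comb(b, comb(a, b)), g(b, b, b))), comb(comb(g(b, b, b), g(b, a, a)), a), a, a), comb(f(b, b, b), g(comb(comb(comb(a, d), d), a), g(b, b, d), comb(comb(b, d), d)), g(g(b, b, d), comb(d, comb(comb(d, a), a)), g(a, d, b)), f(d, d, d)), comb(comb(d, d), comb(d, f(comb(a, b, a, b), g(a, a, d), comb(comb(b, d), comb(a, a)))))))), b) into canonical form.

Answer: comb(a, a, b, d, f(comb(a, a, a, f(b, d, d), f(comb(a, b, d, d), comb(a, b, b), g(b, b, b)), g(b, a, a), g(b, b, b)), comb(f(b, b, b), f(d, d, d), g(comb(a, a, d, d), g(b, b, d), comb(b, d, d)), g(g(b, b, d), comb(a, a, d, d), g(a, d, b))), comb(d, d, d, f(comb(a, a, b, b), g(a, a, d), comb(a, a, b, d)))))

Derivation:
Un-nest:  comb(a, a, d, f(comb(comb(f(b, d, d), f(comb(comb(d, d), comb(b, a)), comb(b, comb(a, b)), g(b, b, b))), comb(comb(g(b, b, b), g(b, a, a)), a), a, a), comb(f(b, b, b), g(comb(comb(comb(a, d), d), a), g(b, b, d), comb(comb(b, d), d)), g(g(b, b, d), comb(d, comb(comb(d, a), a)), g(a, d, b)), f(d, d, d)), comb(comb(d, d), comb(d, f(comb(a, b, a, b), g(a, a, d), comb(comb(b, d), comb(a, a)))))), b)
Inside:  f(comb(comb(f(b, d, d), f(comb(comb(d, d), comb(b, a)), comb(b, comb(a, b)), g(b, b, b))), comb(comb(g(b, b, b), g(b, a, a)), a), a, a), comb(f(b, b, b), g(comb(comb(comb(a, d), d), a), g(b, b, d), comb(comb(b, d), d)), g(g(b, b, d), comb(d, comb(comb(d, a), a)), g(a, d, b)), f(d, d, d)), comb(comb(d, d), comb(d, f(comb(a, b, a, b), g(a, a, d), comb(comb(b, d), comb(a, a))))))  →  f(comb(a, a, a, f(b, d, d), f(comb(a, b, d, d), comb(a, b, b), g(b, b, b)), g(b, a, a), g(b, b, b)), comb(f(b, b, b), f(d, d, d), g(comb(a, a, d, d), g(b, b, d), comb(b, d, d)), g(g(b, b, d), comb(a, a, d, d), g(a, d, b))), comb(d, d, d, f(comb(a, a, b, b), g(a, a, d), comb(a, a, b, d))))
Sort arguments:  comb(a, a, b, d, f(comb(a, a, a, f(b, d, d), f(comb(a, b, d, d), comb(a, b, b), g(b, b, b)), g(b, a, a), g(b, b, b)), comb(f(b, b, b), f(d, d, d), g(comb(a, a, d, d), g(b, b, d), comb(b, d, d)), g(g(b, b, d), comb(a, a, d, d), g(a, d, b))), comb(d, d, d, f(comb(a, a, b, b), g(a, a, d), comb(a, a, b, d)))))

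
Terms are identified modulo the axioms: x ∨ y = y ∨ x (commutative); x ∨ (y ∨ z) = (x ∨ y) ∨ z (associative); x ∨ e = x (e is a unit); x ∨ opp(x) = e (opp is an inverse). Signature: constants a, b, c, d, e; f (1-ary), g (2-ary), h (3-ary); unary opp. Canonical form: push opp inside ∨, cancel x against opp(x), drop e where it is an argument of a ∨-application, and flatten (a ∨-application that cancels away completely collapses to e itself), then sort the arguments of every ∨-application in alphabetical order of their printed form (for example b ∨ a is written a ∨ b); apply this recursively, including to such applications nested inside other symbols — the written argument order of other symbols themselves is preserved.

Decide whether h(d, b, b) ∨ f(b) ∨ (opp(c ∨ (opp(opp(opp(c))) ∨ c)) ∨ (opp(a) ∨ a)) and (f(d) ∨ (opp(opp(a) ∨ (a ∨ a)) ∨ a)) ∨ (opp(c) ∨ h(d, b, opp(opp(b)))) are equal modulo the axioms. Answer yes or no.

Answer: no — f(b) ∨ h(d, b, b) ∨ opp(c) vs f(d) ∨ h(d, b, b) ∨ opp(c)

Derivation:
Left:  h(d, b, b) ∨ f(b) ∨ (opp(c ∨ (opp(opp(opp(c))) ∨ c)) ∨ (opp(a) ∨ a))
  Push opp inside:  distribute opp over ∨ and collapse double opp
  Cancel inverse pairs:  a cancels
  Collect:  h(d, b, b) ∨ f(b) ∨ opp(c)
  Sort arguments:  f(b) ∨ h(d, b, b) ∨ opp(c)
Right:  (f(d) ∨ (opp(opp(a) ∨ (a ∨ a)) ∨ a)) ∨ (opp(c) ∨ h(d, b, opp(opp(b))))
  Push opp inside:  distribute opp over ∨ and collapse double opp
  Inverses cancel:  a cancels
  Combine occurrences:  f(d) ∨ opp(c) ∨ h(d, b, b)
  Order the arguments:  f(d) ∨ h(d, b, b) ∨ opp(c)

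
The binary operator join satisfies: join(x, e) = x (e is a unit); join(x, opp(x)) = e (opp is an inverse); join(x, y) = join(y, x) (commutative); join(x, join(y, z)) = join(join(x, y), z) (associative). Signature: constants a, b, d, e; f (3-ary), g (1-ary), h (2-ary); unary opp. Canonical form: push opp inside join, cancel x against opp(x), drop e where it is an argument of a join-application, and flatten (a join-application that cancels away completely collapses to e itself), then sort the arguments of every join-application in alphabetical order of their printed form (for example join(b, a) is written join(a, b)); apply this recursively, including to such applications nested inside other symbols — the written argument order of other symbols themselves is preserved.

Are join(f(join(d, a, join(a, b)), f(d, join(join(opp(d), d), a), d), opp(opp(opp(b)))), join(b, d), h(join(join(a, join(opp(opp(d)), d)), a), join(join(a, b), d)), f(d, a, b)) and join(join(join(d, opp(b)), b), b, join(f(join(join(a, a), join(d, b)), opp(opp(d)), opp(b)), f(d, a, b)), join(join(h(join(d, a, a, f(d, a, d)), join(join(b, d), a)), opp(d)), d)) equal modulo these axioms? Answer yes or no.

Answer: no — join(b, d, f(d, a, b), f(join(a, a, b, d), f(d, a, d), opp(b)), h(join(a, a, d, d), join(a, b, d))) vs join(b, d, f(d, a, b), f(join(a, a, b, d), d, opp(b)), h(join(a, a, d, f(d, a, d)), join(a, b, d)))

Derivation:
Left:  join(f(join(d, a, join(a, b)), f(d, join(join(opp(d), d), a), d), opp(opp(opp(b)))), join(b, d), h(join(join(a, join(opp(opp(d)), d)), a), join(join(a, b), d)), f(d, a, b))
  Push opp inside:  distribute opp over join and collapse double opp
  Collect terms:  join(f(join(a, a, b, d), f(d, a, d), opp(b)), b, d, h(join(a, a, d, d), join(a, b, d)), f(d, a, b))
  Sort arguments:  join(b, d, f(d, a, b), f(join(a, a, b, d), f(d, a, d), opp(b)), h(join(a, a, d, d), join(a, b, d)))
Right:  join(join(join(d, opp(b)), b), b, join(f(join(join(a, a), join(d, b)), opp(opp(d)), opp(b)), f(d, a, b)), join(join(h(join(d, a, a, f(d, a, d)), join(join(b, d), a)), opp(d)), d))
  Push opp inside:  distribute opp over join and collapse double opp
  Collect:  join(d, b, f(join(a, a, b, d), d, opp(b)), f(d, a, b), h(join(a, a, d, f(d, a, d)), join(a, b, d)))
  Order the arguments:  join(b, d, f(d, a, b), f(join(a, a, b, d), d, opp(b)), h(join(a, a, d, f(d, a, d)), join(a, b, d)))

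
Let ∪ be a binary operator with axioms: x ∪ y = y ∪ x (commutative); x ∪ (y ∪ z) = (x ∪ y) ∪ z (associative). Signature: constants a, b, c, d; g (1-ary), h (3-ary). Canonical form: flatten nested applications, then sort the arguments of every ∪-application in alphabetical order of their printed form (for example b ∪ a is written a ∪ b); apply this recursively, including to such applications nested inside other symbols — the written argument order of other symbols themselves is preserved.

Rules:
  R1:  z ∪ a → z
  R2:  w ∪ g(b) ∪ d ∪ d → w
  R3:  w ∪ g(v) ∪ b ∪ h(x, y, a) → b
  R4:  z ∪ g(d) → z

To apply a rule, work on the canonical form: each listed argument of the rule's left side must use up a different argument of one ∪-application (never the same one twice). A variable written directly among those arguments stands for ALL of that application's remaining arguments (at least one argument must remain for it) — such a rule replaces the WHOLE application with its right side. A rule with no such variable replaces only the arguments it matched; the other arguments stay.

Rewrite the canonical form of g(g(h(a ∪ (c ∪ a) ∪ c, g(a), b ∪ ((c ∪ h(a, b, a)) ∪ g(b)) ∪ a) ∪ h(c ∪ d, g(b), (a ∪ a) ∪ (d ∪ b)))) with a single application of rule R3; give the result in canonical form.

Canonical form:  g(g(h(a ∪ a ∪ c ∪ c, g(a), a ∪ b ∪ c ∪ g(b) ∪ h(a, b, a)) ∪ h(c ∪ d, g(b), a ∪ a ∪ b ∪ d)))
R3 matches:  uses b, g(b), h(a, b, a);  v := b, w := a ∪ c, x := a, y := b
The variable takes the whole remainder — replace the entire application.
Result:  g(g(h(a ∪ a ∪ c ∪ c, g(a), b) ∪ h(c ∪ d, g(b), a ∪ a ∪ b ∪ d)))

Answer: g(g(h(a ∪ a ∪ c ∪ c, g(a), b) ∪ h(c ∪ d, g(b), a ∪ a ∪ b ∪ d)))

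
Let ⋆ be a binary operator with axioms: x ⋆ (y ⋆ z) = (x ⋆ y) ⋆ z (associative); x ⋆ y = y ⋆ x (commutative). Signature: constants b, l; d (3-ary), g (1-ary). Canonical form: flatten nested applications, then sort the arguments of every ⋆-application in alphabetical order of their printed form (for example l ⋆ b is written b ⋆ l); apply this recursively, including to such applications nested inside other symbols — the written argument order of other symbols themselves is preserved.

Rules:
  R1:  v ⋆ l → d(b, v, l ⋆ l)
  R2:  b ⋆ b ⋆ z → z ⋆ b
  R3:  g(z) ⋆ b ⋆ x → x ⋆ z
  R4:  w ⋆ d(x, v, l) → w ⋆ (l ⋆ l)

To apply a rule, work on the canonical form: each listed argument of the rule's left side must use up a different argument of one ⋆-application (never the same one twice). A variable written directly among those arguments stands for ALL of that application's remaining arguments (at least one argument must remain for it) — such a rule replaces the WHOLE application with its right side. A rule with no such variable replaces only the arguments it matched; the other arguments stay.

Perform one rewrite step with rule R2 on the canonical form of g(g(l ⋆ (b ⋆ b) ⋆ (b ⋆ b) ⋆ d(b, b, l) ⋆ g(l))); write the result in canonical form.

Answer: g(g(b ⋆ b ⋆ b ⋆ d(b, b, l) ⋆ g(l) ⋆ l))

Derivation:
Canonical form:  g(g(b ⋆ b ⋆ b ⋆ b ⋆ d(b, b, l) ⋆ g(l) ⋆ l))
Apply R2:  consuming b, b;  z := b ⋆ b ⋆ d(b, b, l) ⋆ g(l) ⋆ l
The variable takes the whole remainder — replace the entire application.
Giving:  g(g(b ⋆ b ⋆ b ⋆ d(b, b, l) ⋆ g(l) ⋆ l))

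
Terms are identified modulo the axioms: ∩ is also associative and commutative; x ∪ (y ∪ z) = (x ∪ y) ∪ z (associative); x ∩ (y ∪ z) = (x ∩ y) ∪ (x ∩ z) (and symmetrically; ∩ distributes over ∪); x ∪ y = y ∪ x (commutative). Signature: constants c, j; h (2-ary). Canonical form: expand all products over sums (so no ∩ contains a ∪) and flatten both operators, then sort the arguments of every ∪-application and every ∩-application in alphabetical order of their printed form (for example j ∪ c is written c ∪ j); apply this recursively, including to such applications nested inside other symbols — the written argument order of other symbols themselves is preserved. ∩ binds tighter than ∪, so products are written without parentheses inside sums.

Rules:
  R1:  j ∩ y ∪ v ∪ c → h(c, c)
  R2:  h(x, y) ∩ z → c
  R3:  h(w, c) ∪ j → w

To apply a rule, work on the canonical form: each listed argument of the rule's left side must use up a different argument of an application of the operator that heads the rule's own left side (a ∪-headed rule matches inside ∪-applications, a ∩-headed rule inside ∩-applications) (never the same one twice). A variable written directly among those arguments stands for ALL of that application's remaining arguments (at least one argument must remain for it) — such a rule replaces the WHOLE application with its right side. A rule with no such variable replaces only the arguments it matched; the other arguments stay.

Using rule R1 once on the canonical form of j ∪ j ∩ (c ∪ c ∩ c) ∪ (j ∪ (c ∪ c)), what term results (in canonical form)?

Answer: h(c, c)

Derivation:
Canonical form:  c ∪ c ∪ c ∩ c ∩ j ∪ c ∩ j ∪ j ∪ j
R1 matches:  uses c, c ∩ c ∩ j;  v := c ∪ c ∩ j ∪ j ∪ j, y := c ∩ c
Every leftover argument binds to the variable; the entire application is replaced.
Giving:  h(c, c)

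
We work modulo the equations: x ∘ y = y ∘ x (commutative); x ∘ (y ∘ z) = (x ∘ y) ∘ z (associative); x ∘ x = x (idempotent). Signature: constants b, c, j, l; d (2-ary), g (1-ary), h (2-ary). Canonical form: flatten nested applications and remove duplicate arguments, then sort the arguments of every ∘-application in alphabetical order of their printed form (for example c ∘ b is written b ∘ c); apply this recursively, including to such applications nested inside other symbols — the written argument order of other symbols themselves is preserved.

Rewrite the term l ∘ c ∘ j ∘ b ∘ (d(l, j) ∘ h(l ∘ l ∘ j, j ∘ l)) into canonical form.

Answer: b ∘ c ∘ d(l, j) ∘ h(j ∘ l, j ∘ l) ∘ j ∘ l

Derivation:
Merge nested applications:  l ∘ c ∘ j ∘ b ∘ d(l, j) ∘ h(l ∘ l ∘ j, j ∘ l)
Inside:  h(l ∘ l ∘ j, j ∘ l)  →  h(j ∘ l, j ∘ l)
Sort arguments:  b ∘ c ∘ d(l, j) ∘ h(j ∘ l, j ∘ l) ∘ j ∘ l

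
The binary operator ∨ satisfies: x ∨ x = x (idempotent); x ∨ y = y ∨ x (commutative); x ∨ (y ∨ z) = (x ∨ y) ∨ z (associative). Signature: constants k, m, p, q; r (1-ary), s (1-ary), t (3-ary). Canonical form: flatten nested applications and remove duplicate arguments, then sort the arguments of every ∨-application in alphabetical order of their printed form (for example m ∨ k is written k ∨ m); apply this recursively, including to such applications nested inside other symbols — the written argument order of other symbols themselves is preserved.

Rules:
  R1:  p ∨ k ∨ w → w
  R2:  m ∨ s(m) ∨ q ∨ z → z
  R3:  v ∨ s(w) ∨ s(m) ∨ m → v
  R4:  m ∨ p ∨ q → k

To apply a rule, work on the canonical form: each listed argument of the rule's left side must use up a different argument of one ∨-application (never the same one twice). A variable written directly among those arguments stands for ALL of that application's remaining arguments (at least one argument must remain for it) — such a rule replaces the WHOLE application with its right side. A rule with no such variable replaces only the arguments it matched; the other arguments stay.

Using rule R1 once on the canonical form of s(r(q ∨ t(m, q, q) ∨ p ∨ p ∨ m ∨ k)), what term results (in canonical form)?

Answer: s(r(m ∨ q ∨ t(m, q, q)))

Derivation:
Canonical form:  s(r(k ∨ m ∨ p ∨ q ∨ t(m, q, q)))
R1 matches:  uses k, p;  w := m ∨ q ∨ t(m, q, q)
The extension variable absorbs all remaining arguments, so the whole application is rewritten.
New term:  s(r(m ∨ q ∨ t(m, q, q)))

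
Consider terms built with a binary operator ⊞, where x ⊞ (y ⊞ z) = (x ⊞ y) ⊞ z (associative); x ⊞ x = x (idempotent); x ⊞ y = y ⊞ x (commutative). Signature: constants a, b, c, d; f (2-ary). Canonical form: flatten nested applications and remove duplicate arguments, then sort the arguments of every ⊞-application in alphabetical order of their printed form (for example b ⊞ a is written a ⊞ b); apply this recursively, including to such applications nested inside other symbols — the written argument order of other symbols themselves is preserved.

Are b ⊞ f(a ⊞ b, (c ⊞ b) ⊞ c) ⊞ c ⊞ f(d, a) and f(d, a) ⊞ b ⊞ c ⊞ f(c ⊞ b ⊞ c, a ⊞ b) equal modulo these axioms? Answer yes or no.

Left:  b ⊞ f(a ⊞ b, (c ⊞ b) ⊞ c) ⊞ c ⊞ f(d, a)
  Inside:  f(a ⊞ b, (c ⊞ b) ⊞ c)  →  f(a ⊞ b, b ⊞ c)
  Sort arguments:  b ⊞ c ⊞ f(a ⊞ b, b ⊞ c) ⊞ f(d, a)
Right:  f(d, a) ⊞ b ⊞ c ⊞ f(c ⊞ b ⊞ c, a ⊞ b)
  Canonicalize subterm:  f(c ⊞ b ⊞ c, a ⊞ b)  →  f(b ⊞ c, a ⊞ b)
  Order the arguments:  b ⊞ c ⊞ f(b ⊞ c, a ⊞ b) ⊞ f(d, a)

Answer: no — b ⊞ c ⊞ f(a ⊞ b, b ⊞ c) ⊞ f(d, a) vs b ⊞ c ⊞ f(b ⊞ c, a ⊞ b) ⊞ f(d, a)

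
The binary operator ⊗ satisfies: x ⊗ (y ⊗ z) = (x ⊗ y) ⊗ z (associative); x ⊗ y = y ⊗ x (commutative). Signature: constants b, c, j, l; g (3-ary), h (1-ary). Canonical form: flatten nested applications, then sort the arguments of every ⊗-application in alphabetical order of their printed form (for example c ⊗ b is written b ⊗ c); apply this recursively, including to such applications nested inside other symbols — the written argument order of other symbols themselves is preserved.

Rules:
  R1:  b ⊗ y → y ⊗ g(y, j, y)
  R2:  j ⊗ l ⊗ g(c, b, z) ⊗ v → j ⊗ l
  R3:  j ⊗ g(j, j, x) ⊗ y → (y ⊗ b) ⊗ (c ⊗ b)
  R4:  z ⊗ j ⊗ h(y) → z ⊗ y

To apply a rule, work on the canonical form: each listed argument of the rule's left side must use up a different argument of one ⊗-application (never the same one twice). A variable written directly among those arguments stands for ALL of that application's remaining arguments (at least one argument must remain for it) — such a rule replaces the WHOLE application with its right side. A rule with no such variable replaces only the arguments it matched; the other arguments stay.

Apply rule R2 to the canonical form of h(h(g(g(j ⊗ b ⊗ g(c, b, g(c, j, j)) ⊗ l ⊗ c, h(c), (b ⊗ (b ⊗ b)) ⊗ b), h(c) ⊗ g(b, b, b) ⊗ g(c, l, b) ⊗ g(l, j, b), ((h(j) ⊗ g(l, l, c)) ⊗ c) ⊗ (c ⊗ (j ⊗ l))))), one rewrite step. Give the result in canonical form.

Answer: h(h(g(g(j ⊗ l, h(c), b ⊗ b ⊗ b ⊗ b), g(b, b, b) ⊗ g(c, l, b) ⊗ g(l, j, b) ⊗ h(c), c ⊗ c ⊗ g(l, l, c) ⊗ h(j) ⊗ j ⊗ l)))

Derivation:
Canonical form:  h(h(g(g(b ⊗ c ⊗ g(c, b, g(c, j, j)) ⊗ j ⊗ l, h(c), b ⊗ b ⊗ b ⊗ b), g(b, b, b) ⊗ g(c, l, b) ⊗ g(l, j, b) ⊗ h(c), c ⊗ c ⊗ g(l, l, c) ⊗ h(j) ⊗ j ⊗ l)))
Match R2:  consume g(c, b, g(c, j, j)), j, l;  v := b ⊗ c, z := g(c, j, j)
The extension variable absorbs all remaining arguments, so the whole application is rewritten.
Result:  h(h(g(g(j ⊗ l, h(c), b ⊗ b ⊗ b ⊗ b), g(b, b, b) ⊗ g(c, l, b) ⊗ g(l, j, b) ⊗ h(c), c ⊗ c ⊗ g(l, l, c) ⊗ h(j) ⊗ j ⊗ l)))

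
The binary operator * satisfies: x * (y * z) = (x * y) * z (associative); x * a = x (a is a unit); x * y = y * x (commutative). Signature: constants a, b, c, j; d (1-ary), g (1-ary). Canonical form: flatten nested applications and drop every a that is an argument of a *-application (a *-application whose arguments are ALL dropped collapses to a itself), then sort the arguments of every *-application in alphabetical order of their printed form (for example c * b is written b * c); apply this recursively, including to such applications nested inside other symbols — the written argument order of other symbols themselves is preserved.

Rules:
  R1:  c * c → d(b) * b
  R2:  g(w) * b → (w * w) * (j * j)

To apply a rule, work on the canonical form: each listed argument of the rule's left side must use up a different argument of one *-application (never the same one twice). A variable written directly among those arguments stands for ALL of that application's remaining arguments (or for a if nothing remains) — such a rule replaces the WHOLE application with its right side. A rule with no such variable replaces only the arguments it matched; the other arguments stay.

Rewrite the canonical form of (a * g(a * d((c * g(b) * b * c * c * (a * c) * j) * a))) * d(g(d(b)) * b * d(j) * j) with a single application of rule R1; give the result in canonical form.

Answer: d(b * d(j) * g(d(b)) * j) * g(d(b * b * c * c * d(b) * g(b) * j))

Derivation:
Canonical form:  d(b * d(j) * g(d(b)) * j) * g(d(b * c * c * c * c * g(b) * j))
Apply R1:  consuming c, c
Giving:  d(b * d(j) * g(d(b)) * j) * g(d(b * b * c * c * d(b) * g(b) * j))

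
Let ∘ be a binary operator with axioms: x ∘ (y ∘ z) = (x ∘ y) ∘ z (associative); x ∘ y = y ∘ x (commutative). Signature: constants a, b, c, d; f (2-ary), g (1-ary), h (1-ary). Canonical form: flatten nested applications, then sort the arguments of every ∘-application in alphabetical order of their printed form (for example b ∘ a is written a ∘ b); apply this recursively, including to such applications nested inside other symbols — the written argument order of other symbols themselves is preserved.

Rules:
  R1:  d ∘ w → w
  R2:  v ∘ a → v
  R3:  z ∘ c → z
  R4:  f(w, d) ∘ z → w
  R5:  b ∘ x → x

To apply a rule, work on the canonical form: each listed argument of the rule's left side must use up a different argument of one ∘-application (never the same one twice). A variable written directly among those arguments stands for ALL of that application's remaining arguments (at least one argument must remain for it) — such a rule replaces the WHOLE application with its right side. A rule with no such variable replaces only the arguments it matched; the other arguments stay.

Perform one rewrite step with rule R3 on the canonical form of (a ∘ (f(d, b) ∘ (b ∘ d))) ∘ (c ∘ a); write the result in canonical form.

Canonical form:  a ∘ a ∘ b ∘ c ∘ d ∘ f(d, b)
Match R3:  consume c;  z := a ∘ a ∘ b ∘ d ∘ f(d, b)
Every leftover argument binds to the variable; the entire application is replaced.
Giving:  a ∘ a ∘ b ∘ d ∘ f(d, b)

Answer: a ∘ a ∘ b ∘ d ∘ f(d, b)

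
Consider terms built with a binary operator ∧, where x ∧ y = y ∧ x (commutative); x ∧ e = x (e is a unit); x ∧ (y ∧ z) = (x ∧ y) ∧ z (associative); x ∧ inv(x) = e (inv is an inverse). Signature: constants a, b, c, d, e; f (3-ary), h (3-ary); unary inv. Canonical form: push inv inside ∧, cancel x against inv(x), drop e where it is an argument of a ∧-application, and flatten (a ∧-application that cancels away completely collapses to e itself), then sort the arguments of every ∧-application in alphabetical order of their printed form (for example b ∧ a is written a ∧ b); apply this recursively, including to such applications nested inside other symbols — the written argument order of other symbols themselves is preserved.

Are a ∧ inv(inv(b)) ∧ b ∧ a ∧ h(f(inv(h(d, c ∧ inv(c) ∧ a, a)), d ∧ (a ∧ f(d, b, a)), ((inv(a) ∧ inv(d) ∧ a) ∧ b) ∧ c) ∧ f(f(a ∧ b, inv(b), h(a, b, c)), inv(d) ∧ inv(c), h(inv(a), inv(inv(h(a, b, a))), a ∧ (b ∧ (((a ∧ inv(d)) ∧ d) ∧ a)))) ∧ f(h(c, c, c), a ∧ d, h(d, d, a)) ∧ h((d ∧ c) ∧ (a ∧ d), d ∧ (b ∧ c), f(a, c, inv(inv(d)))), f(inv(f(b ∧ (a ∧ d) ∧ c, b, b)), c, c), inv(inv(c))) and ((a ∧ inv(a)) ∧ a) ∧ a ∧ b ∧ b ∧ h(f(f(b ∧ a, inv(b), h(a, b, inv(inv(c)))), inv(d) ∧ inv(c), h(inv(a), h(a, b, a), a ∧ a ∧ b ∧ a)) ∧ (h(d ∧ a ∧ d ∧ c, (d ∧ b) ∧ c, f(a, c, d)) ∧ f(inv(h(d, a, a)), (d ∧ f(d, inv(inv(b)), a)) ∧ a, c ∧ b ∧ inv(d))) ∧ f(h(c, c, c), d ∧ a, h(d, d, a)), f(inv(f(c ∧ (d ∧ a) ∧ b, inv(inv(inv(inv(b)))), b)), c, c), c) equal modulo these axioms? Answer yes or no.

Left:  a ∧ inv(inv(b)) ∧ b ∧ a ∧ h(f(inv(h(d, c ∧ inv(c) ∧ a, a)), d ∧ (a ∧ f(d, b, a)), ((inv(a) ∧ inv(d) ∧ a) ∧ b) ∧ c) ∧ f(f(a ∧ b, inv(b), h(a, b, c)), inv(d) ∧ inv(c), h(inv(a), inv(inv(h(a, b, a))), a ∧ (b ∧ (((a ∧ inv(d)) ∧ d) ∧ a)))) ∧ f(h(c, c, c), a ∧ d, h(d, d, a)) ∧ h((d ∧ c) ∧ (a ∧ d), d ∧ (b ∧ c), f(a, c, inv(inv(d)))), f(inv(f(b ∧ (a ∧ d) ∧ c, b, b)), c, c), inv(inv(c)))
  Push inv inside:  distribute inv over ∧ and collapse double inv
  Collect:  a ∧ a ∧ b ∧ b ∧ h(f(f(a ∧ b, inv(b), h(a, b, c)), inv(c) ∧ inv(d), h(inv(a), h(a, b, a), a ∧ a ∧ a ∧ b)) ∧ f(h(c, c, c), a ∧ d, h(d, d, a)) ∧ f(inv(h(d, a, a)), a ∧ d ∧ f(d, b, a), b ∧ c ∧ inv(d)) ∧ h(a ∧ c ∧ d ∧ d, b ∧ c ∧ d, f(a, c, d)), f(inv(f(a ∧ b ∧ c ∧ d, b, b)), c, c), c)
Right:  ((a ∧ inv(a)) ∧ a) ∧ a ∧ b ∧ b ∧ h(f(f(b ∧ a, inv(b), h(a, b, inv(inv(c)))), inv(d) ∧ inv(c), h(inv(a), h(a, b, a), a ∧ a ∧ b ∧ a)) ∧ (h(d ∧ a ∧ d ∧ c, (d ∧ b) ∧ c, f(a, c, d)) ∧ f(inv(h(d, a, a)), (d ∧ f(d, inv(inv(b)), a)) ∧ a, c ∧ b ∧ inv(d))) ∧ f(h(c, c, c), d ∧ a, h(d, d, a)), f(inv(f(c ∧ (d ∧ a) ∧ b, inv(inv(inv(inv(b)))), b)), c, c), c)
  Push inv inside:  distribute inv over ∧ and collapse double inv
  Combine occurrences:  a ∧ a ∧ b ∧ b ∧ h(f(f(a ∧ b, inv(b), h(a, b, c)), inv(c) ∧ inv(d), h(inv(a), h(a, b, a), a ∧ a ∧ a ∧ b)) ∧ f(h(c, c, c), a ∧ d, h(d, d, a)) ∧ f(inv(h(d, a, a)), a ∧ d ∧ f(d, b, a), b ∧ c ∧ inv(d)) ∧ h(a ∧ c ∧ d ∧ d, b ∧ c ∧ d, f(a, c, d)), f(inv(f(a ∧ b ∧ c ∧ d, b, b)), c, c), c)

Answer: yes — both canonical forms are a ∧ a ∧ b ∧ b ∧ h(f(f(a ∧ b, inv(b), h(a, b, c)), inv(c) ∧ inv(d), h(inv(a), h(a, b, a), a ∧ a ∧ a ∧ b)) ∧ f(h(c, c, c), a ∧ d, h(d, d, a)) ∧ f(inv(h(d, a, a)), a ∧ d ∧ f(d, b, a), b ∧ c ∧ inv(d)) ∧ h(a ∧ c ∧ d ∧ d, b ∧ c ∧ d, f(a, c, d)), f(inv(f(a ∧ b ∧ c ∧ d, b, b)), c, c), c)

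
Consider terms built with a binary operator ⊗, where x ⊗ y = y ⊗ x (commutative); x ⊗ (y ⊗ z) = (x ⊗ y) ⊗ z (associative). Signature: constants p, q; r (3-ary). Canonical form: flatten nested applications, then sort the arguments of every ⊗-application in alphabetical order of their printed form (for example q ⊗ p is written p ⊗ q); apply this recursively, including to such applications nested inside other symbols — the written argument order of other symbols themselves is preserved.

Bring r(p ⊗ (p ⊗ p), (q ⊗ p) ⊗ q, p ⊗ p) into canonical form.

Answer: r(p ⊗ p ⊗ p, p ⊗ q ⊗ q, p ⊗ p)

Derivation:
Focus inside:  (q ⊗ p) ⊗ q
Merge nested applications:  q ⊗ p ⊗ q
Order the arguments:  p ⊗ q ⊗ q
Reassemble:  r(p ⊗ p ⊗ p, p ⊗ q ⊗ q, p ⊗ p)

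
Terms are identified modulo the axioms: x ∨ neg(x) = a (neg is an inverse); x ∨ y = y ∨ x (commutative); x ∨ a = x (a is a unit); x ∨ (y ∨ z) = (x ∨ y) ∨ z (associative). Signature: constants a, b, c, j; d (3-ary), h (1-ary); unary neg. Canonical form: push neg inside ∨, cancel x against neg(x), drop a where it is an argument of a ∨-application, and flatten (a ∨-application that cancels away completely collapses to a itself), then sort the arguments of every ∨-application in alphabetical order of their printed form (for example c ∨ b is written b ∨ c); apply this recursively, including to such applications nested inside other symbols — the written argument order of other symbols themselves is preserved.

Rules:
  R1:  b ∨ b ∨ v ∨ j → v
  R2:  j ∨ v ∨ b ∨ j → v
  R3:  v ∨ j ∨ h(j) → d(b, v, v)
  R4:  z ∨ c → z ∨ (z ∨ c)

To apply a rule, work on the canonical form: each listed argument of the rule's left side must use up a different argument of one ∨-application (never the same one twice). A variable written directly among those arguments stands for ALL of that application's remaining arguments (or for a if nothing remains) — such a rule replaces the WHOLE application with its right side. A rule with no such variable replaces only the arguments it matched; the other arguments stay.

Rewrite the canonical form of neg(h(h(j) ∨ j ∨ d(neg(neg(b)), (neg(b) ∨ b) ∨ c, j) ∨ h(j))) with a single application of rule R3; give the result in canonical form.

Answer: neg(h(d(b, d(b, c, j) ∨ h(j), d(b, c, j) ∨ h(j))))

Derivation:
Canonical form:  neg(h(d(b, c, j) ∨ h(j) ∨ h(j) ∨ j))
Apply R3:  consuming h(j), j;  v := d(b, c, j) ∨ h(j)
Every leftover argument binds to the variable; the entire application is replaced.
Result:  neg(h(d(b, d(b, c, j) ∨ h(j), d(b, c, j) ∨ h(j))))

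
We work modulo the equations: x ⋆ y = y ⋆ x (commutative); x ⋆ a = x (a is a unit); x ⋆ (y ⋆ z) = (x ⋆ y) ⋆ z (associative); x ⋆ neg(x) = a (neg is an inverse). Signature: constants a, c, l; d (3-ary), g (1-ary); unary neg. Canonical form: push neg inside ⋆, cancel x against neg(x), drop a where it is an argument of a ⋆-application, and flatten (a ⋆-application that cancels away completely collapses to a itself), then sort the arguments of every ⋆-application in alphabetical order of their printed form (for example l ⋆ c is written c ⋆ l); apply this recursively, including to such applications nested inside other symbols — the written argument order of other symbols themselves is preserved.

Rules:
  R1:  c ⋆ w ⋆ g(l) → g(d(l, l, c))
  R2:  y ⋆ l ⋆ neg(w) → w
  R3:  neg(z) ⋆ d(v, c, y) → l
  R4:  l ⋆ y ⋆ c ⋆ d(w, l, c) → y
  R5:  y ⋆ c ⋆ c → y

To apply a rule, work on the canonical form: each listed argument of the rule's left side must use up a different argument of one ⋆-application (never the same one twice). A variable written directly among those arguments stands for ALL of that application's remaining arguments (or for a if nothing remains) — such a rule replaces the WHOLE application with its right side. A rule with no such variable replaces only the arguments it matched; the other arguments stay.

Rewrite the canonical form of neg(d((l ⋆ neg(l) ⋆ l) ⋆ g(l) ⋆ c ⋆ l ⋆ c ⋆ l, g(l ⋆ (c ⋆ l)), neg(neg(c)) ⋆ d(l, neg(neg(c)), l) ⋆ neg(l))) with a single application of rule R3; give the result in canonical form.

Canonical form:  neg(d(c ⋆ c ⋆ g(l) ⋆ l ⋆ l ⋆ l, g(c ⋆ l ⋆ l), c ⋆ d(l, c, l) ⋆ neg(l)))
R3 matches:  uses d(l, c, l), neg(l);  v := l, y := l, z := l
Giving:  neg(d(c ⋆ c ⋆ g(l) ⋆ l ⋆ l ⋆ l, g(c ⋆ l ⋆ l), c ⋆ l))

Answer: neg(d(c ⋆ c ⋆ g(l) ⋆ l ⋆ l ⋆ l, g(c ⋆ l ⋆ l), c ⋆ l))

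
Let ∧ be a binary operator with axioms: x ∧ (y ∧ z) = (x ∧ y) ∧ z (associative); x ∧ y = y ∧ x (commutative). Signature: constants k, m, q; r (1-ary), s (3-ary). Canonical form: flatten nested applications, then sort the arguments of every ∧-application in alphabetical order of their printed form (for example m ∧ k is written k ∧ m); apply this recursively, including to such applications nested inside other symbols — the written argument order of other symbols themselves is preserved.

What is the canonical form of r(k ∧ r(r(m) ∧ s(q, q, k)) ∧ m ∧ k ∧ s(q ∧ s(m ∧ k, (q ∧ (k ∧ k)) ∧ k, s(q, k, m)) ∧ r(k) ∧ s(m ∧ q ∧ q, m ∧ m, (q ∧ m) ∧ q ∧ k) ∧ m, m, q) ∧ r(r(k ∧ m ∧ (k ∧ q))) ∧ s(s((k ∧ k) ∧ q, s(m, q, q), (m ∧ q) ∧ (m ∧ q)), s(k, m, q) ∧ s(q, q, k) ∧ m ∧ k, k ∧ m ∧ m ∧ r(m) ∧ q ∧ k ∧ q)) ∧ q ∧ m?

Inside:  r(k ∧ r(r(m) ∧ s(q, q, k)) ∧ m ∧ k ∧ s(q ∧ s(m ∧ k, (q ∧ (k ∧ k)) ∧ k, s(q, k, m)) ∧ r(k) ∧ s(m ∧ q ∧ q, m ∧ m, (q ∧ m) ∧ q ∧ k) ∧ m, m, q) ∧ r(r(k ∧ m ∧ (k ∧ q))) ∧ s(s((k ∧ k) ∧ q, s(m, q, q), (m ∧ q) ∧ (m ∧ q)), s(k, m, q) ∧ s(q, q, k) ∧ m ∧ k, k ∧ m ∧ m ∧ r(m) ∧ q ∧ k ∧ q))  →  r(k ∧ k ∧ m ∧ r(r(k ∧ k ∧ m ∧ q)) ∧ r(r(m) ∧ s(q, q, k)) ∧ s(m ∧ q ∧ r(k) ∧ s(k ∧ m, k ∧ k ∧ k ∧ q, s(q, k, m)) ∧ s(m ∧ q ∧ q, m ∧ m, k ∧ m ∧ q ∧ q), m, q) ∧ s(s(k ∧ k ∧ q, s(m, q, q), m ∧ m ∧ q ∧ q), k ∧ m ∧ s(k, m, q) ∧ s(q, q, k), k ∧ k ∧ m ∧ m ∧ q ∧ q ∧ r(m)))
Sort arguments:  m ∧ q ∧ r(k ∧ k ∧ m ∧ r(r(k ∧ k ∧ m ∧ q)) ∧ r(r(m) ∧ s(q, q, k)) ∧ s(m ∧ q ∧ r(k) ∧ s(k ∧ m, k ∧ k ∧ k ∧ q, s(q, k, m)) ∧ s(m ∧ q ∧ q, m ∧ m, k ∧ m ∧ q ∧ q), m, q) ∧ s(s(k ∧ k ∧ q, s(m, q, q), m ∧ m ∧ q ∧ q), k ∧ m ∧ s(k, m, q) ∧ s(q, q, k), k ∧ k ∧ m ∧ m ∧ q ∧ q ∧ r(m)))

Answer: m ∧ q ∧ r(k ∧ k ∧ m ∧ r(r(k ∧ k ∧ m ∧ q)) ∧ r(r(m) ∧ s(q, q, k)) ∧ s(m ∧ q ∧ r(k) ∧ s(k ∧ m, k ∧ k ∧ k ∧ q, s(q, k, m)) ∧ s(m ∧ q ∧ q, m ∧ m, k ∧ m ∧ q ∧ q), m, q) ∧ s(s(k ∧ k ∧ q, s(m, q, q), m ∧ m ∧ q ∧ q), k ∧ m ∧ s(k, m, q) ∧ s(q, q, k), k ∧ k ∧ m ∧ m ∧ q ∧ q ∧ r(m)))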